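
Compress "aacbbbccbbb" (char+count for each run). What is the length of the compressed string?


Input: aacbbbccbbb
Runs:
  'a' x 2 => "a2"
  'c' x 1 => "c1"
  'b' x 3 => "b3"
  'c' x 2 => "c2"
  'b' x 3 => "b3"
Compressed: "a2c1b3c2b3"
Compressed length: 10

10


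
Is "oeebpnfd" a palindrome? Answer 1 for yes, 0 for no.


Input: oeebpnfd
Reversed: dfnpbeeo
  Compare pos 0 ('o') with pos 7 ('d'): MISMATCH
  Compare pos 1 ('e') with pos 6 ('f'): MISMATCH
  Compare pos 2 ('e') with pos 5 ('n'): MISMATCH
  Compare pos 3 ('b') with pos 4 ('p'): MISMATCH
Result: not a palindrome

0


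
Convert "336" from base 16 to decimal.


Input: "336" in base 16
Positional expansion:
  Digit '3' (value 3) x 16^2 = 768
  Digit '3' (value 3) x 16^1 = 48
  Digit '6' (value 6) x 16^0 = 6
Sum = 822

822


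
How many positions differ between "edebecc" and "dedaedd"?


Comparing "edebecc" and "dedaedd" position by position:
  Position 0: 'e' vs 'd' => DIFFER
  Position 1: 'd' vs 'e' => DIFFER
  Position 2: 'e' vs 'd' => DIFFER
  Position 3: 'b' vs 'a' => DIFFER
  Position 4: 'e' vs 'e' => same
  Position 5: 'c' vs 'd' => DIFFER
  Position 6: 'c' vs 'd' => DIFFER
Positions that differ: 6

6


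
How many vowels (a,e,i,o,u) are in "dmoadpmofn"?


Input: dmoadpmofn
Checking each character:
  'd' at position 0: consonant
  'm' at position 1: consonant
  'o' at position 2: vowel (running total: 1)
  'a' at position 3: vowel (running total: 2)
  'd' at position 4: consonant
  'p' at position 5: consonant
  'm' at position 6: consonant
  'o' at position 7: vowel (running total: 3)
  'f' at position 8: consonant
  'n' at position 9: consonant
Total vowels: 3

3


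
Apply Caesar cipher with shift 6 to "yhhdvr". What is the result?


Caesar cipher: shift "yhhdvr" by 6
  'y' (pos 24) + 6 = pos 4 = 'e'
  'h' (pos 7) + 6 = pos 13 = 'n'
  'h' (pos 7) + 6 = pos 13 = 'n'
  'd' (pos 3) + 6 = pos 9 = 'j'
  'v' (pos 21) + 6 = pos 1 = 'b'
  'r' (pos 17) + 6 = pos 23 = 'x'
Result: ennjbx

ennjbx


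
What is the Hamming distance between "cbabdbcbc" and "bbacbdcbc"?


Comparing "cbabdbcbc" and "bbacbdcbc" position by position:
  Position 0: 'c' vs 'b' => differ
  Position 1: 'b' vs 'b' => same
  Position 2: 'a' vs 'a' => same
  Position 3: 'b' vs 'c' => differ
  Position 4: 'd' vs 'b' => differ
  Position 5: 'b' vs 'd' => differ
  Position 6: 'c' vs 'c' => same
  Position 7: 'b' vs 'b' => same
  Position 8: 'c' vs 'c' => same
Total differences (Hamming distance): 4

4


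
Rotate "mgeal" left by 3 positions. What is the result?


Input: "mgeal", rotate left by 3
First 3 characters: "mge"
Remaining characters: "al"
Concatenate remaining + first: "al" + "mge" = "almge"

almge


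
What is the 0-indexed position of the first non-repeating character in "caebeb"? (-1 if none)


Input: caebeb
Character frequencies:
  'a': 1
  'b': 2
  'c': 1
  'e': 2
Scanning left to right for freq == 1:
  Position 0 ('c'): unique! => answer = 0

0


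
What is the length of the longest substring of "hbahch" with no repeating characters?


Input: "hbahch"
Sliding window (track last position of each char):
  Position 0 ('h'): window [0,0] length 1 -- new best
  Position 1 ('b'): window [0,1] length 2 -- new best
  Position 2 ('a'): window [0,2] length 3 -- new best
  Position 3 ('h'): repeat (last at 0), move window start to 1
  Position 3 ('h'): window [1,3] length 3
  Position 4 ('c'): window [1,4] length 4 -- new best
  Position 5 ('h'): repeat (last at 3), move window start to 4
  Position 5 ('h'): window [4,5] length 2
Longest substring with no repeats: "bahc" with length 4

4


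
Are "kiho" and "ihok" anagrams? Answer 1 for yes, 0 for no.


Strings: "kiho", "ihok"
Sorted first:  hiko
Sorted second: hiko
Sorted forms match => anagrams

1


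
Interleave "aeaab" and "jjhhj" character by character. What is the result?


Interleaving "aeaab" and "jjhhj":
  Position 0: 'a' from first, 'j' from second => "aj"
  Position 1: 'e' from first, 'j' from second => "ej"
  Position 2: 'a' from first, 'h' from second => "ah"
  Position 3: 'a' from first, 'h' from second => "ah"
  Position 4: 'b' from first, 'j' from second => "bj"
Result: ajejahahbj

ajejahahbj


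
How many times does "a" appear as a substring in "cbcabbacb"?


Searching for "a" in "cbcabbacb"
Scanning each position:
  Position 0: "c" => no
  Position 1: "b" => no
  Position 2: "c" => no
  Position 3: "a" => MATCH
  Position 4: "b" => no
  Position 5: "b" => no
  Position 6: "a" => MATCH
  Position 7: "c" => no
  Position 8: "b" => no
Total occurrences: 2

2


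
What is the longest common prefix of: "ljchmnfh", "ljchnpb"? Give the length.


Words: ljchmnfh, ljchnpb
  Position 0: all 'l' => match
  Position 1: all 'j' => match
  Position 2: all 'c' => match
  Position 3: all 'h' => match
  Position 4: ('m', 'n') => mismatch, stop
LCP = "ljch" (length 4)

4


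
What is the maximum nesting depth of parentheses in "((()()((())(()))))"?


Input: "((()()((())(()))))"
Tracking depth:
  Position 0 '(': depth becomes 1
  Position 1 '(': depth becomes 2
  Position 2 '(': depth becomes 3
  Position 3 ')': depth becomes 2
  Position 4 '(': depth becomes 3
  Position 5 ')': depth becomes 2
  Position 6 '(': depth becomes 3
  Position 7 '(': depth becomes 4
  Position 8 '(': depth becomes 5
  Position 9 ')': depth becomes 4
  Position 10 ')': depth becomes 3
  Position 11 '(': depth becomes 4
  Position 12 '(': depth becomes 5
  Position 13 ')': depth becomes 4
  Position 14 ')': depth becomes 3
  Position 15 ')': depth becomes 2
  Position 16 ')': depth becomes 1
  Position 17 ')': depth becomes 0
Maximum depth reached: 5

5


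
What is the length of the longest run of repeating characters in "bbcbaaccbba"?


Input: "bbcbaaccbba"
Scanning for longest run:
  Position 1 ('b'): continues run of 'b', length=2
  Position 2 ('c'): new char, reset run to 1
  Position 3 ('b'): new char, reset run to 1
  Position 4 ('a'): new char, reset run to 1
  Position 5 ('a'): continues run of 'a', length=2
  Position 6 ('c'): new char, reset run to 1
  Position 7 ('c'): continues run of 'c', length=2
  Position 8 ('b'): new char, reset run to 1
  Position 9 ('b'): continues run of 'b', length=2
  Position 10 ('a'): new char, reset run to 1
Longest run: 'b' with length 2

2


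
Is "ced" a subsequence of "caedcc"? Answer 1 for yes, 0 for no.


Check if "ced" is a subsequence of "caedcc"
Greedy scan:
  Position 0 ('c'): matches sub[0] = 'c'
  Position 1 ('a'): no match needed
  Position 2 ('e'): matches sub[1] = 'e'
  Position 3 ('d'): matches sub[2] = 'd'
  Position 4 ('c'): no match needed
  Position 5 ('c'): no match needed
All 3 characters matched => is a subsequence

1


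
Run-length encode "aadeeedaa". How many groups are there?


Input: aadeeedaa
Scanning for consecutive runs:
  Group 1: 'a' x 2 (positions 0-1)
  Group 2: 'd' x 1 (positions 2-2)
  Group 3: 'e' x 3 (positions 3-5)
  Group 4: 'd' x 1 (positions 6-6)
  Group 5: 'a' x 2 (positions 7-8)
Total groups: 5

5


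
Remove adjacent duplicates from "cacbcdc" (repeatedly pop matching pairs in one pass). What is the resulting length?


Input: cacbcdc
Stack-based adjacent duplicate removal:
  Read 'c': push. Stack: c
  Read 'a': push. Stack: ca
  Read 'c': push. Stack: cac
  Read 'b': push. Stack: cacb
  Read 'c': push. Stack: cacbc
  Read 'd': push. Stack: cacbcd
  Read 'c': push. Stack: cacbcdc
Final stack: "cacbcdc" (length 7)

7


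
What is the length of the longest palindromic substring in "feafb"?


Input: "feafb"
Checking substrings for palindromes:
  No multi-char palindromic substrings found
Longest palindromic substring: "f" with length 1

1


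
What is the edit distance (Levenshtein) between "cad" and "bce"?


Computing edit distance: "cad" -> "bce"
DP table:
           b    c    e
      0    1    2    3
  c   1    1    1    2
  a   2    2    2    2
  d   3    3    3    3
Edit distance = dp[3][3] = 3

3


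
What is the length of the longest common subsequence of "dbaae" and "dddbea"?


LCS of "dbaae" and "dddbea"
DP table:
           d    d    d    b    e    a
      0    0    0    0    0    0    0
  d   0    1    1    1    1    1    1
  b   0    1    1    1    2    2    2
  a   0    1    1    1    2    2    3
  a   0    1    1    1    2    2    3
  e   0    1    1    1    2    3    3
LCS length = dp[5][6] = 3

3


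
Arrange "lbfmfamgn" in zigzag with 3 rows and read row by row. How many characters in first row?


Zigzag "lbfmfamgn" into 3 rows:
Placing characters:
  'l' => row 0
  'b' => row 1
  'f' => row 2
  'm' => row 1
  'f' => row 0
  'a' => row 1
  'm' => row 2
  'g' => row 1
  'n' => row 0
Rows:
  Row 0: "lfn"
  Row 1: "bmag"
  Row 2: "fm"
First row length: 3

3


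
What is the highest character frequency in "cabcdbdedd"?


Input: cabcdbdedd
Character counts:
  'a': 1
  'b': 2
  'c': 2
  'd': 4
  'e': 1
Maximum frequency: 4

4


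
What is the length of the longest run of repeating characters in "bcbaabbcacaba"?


Input: "bcbaabbcacaba"
Scanning for longest run:
  Position 1 ('c'): new char, reset run to 1
  Position 2 ('b'): new char, reset run to 1
  Position 3 ('a'): new char, reset run to 1
  Position 4 ('a'): continues run of 'a', length=2
  Position 5 ('b'): new char, reset run to 1
  Position 6 ('b'): continues run of 'b', length=2
  Position 7 ('c'): new char, reset run to 1
  Position 8 ('a'): new char, reset run to 1
  Position 9 ('c'): new char, reset run to 1
  Position 10 ('a'): new char, reset run to 1
  Position 11 ('b'): new char, reset run to 1
  Position 12 ('a'): new char, reset run to 1
Longest run: 'a' with length 2

2


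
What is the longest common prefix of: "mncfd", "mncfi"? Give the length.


Words: mncfd, mncfi
  Position 0: all 'm' => match
  Position 1: all 'n' => match
  Position 2: all 'c' => match
  Position 3: all 'f' => match
  Position 4: ('d', 'i') => mismatch, stop
LCP = "mncf" (length 4)

4


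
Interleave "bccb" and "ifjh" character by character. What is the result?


Interleaving "bccb" and "ifjh":
  Position 0: 'b' from first, 'i' from second => "bi"
  Position 1: 'c' from first, 'f' from second => "cf"
  Position 2: 'c' from first, 'j' from second => "cj"
  Position 3: 'b' from first, 'h' from second => "bh"
Result: bicfcjbh

bicfcjbh


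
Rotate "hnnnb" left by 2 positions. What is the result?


Input: "hnnnb", rotate left by 2
First 2 characters: "hn"
Remaining characters: "nnb"
Concatenate remaining + first: "nnb" + "hn" = "nnbhn"

nnbhn


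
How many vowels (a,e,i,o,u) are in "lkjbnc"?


Input: lkjbnc
Checking each character:
  'l' at position 0: consonant
  'k' at position 1: consonant
  'j' at position 2: consonant
  'b' at position 3: consonant
  'n' at position 4: consonant
  'c' at position 5: consonant
Total vowels: 0

0


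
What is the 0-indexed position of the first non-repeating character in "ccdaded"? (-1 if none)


Input: ccdaded
Character frequencies:
  'a': 1
  'c': 2
  'd': 3
  'e': 1
Scanning left to right for freq == 1:
  Position 0 ('c'): freq=2, skip
  Position 1 ('c'): freq=2, skip
  Position 2 ('d'): freq=3, skip
  Position 3 ('a'): unique! => answer = 3

3


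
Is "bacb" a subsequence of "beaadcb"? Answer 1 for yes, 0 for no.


Check if "bacb" is a subsequence of "beaadcb"
Greedy scan:
  Position 0 ('b'): matches sub[0] = 'b'
  Position 1 ('e'): no match needed
  Position 2 ('a'): matches sub[1] = 'a'
  Position 3 ('a'): no match needed
  Position 4 ('d'): no match needed
  Position 5 ('c'): matches sub[2] = 'c'
  Position 6 ('b'): matches sub[3] = 'b'
All 4 characters matched => is a subsequence

1


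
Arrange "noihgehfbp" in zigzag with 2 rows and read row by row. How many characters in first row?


Zigzag "noihgehfbp" into 2 rows:
Placing characters:
  'n' => row 0
  'o' => row 1
  'i' => row 0
  'h' => row 1
  'g' => row 0
  'e' => row 1
  'h' => row 0
  'f' => row 1
  'b' => row 0
  'p' => row 1
Rows:
  Row 0: "nighb"
  Row 1: "ohefp"
First row length: 5

5


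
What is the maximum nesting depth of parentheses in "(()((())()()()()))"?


Input: "(()((())()()()()))"
Tracking depth:
  Position 0 '(': depth becomes 1
  Position 1 '(': depth becomes 2
  Position 2 ')': depth becomes 1
  Position 3 '(': depth becomes 2
  Position 4 '(': depth becomes 3
  Position 5 '(': depth becomes 4
  Position 6 ')': depth becomes 3
  Position 7 ')': depth becomes 2
  Position 8 '(': depth becomes 3
  Position 9 ')': depth becomes 2
  Position 10 '(': depth becomes 3
  Position 11 ')': depth becomes 2
  Position 12 '(': depth becomes 3
  Position 13 ')': depth becomes 2
  Position 14 '(': depth becomes 3
  Position 15 ')': depth becomes 2
  Position 16 ')': depth becomes 1
  Position 17 ')': depth becomes 0
Maximum depth reached: 4

4


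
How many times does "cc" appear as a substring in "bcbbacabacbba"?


Searching for "cc" in "bcbbacabacbba"
Scanning each position:
  Position 0: "bc" => no
  Position 1: "cb" => no
  Position 2: "bb" => no
  Position 3: "ba" => no
  Position 4: "ac" => no
  Position 5: "ca" => no
  Position 6: "ab" => no
  Position 7: "ba" => no
  Position 8: "ac" => no
  Position 9: "cb" => no
  Position 10: "bb" => no
  Position 11: "ba" => no
Total occurrences: 0

0


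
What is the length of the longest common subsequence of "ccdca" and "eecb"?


LCS of "ccdca" and "eecb"
DP table:
           e    e    c    b
      0    0    0    0    0
  c   0    0    0    1    1
  c   0    0    0    1    1
  d   0    0    0    1    1
  c   0    0    0    1    1
  a   0    0    0    1    1
LCS length = dp[5][4] = 1

1


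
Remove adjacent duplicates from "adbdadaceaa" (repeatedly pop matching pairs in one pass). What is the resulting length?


Input: adbdadaceaa
Stack-based adjacent duplicate removal:
  Read 'a': push. Stack: a
  Read 'd': push. Stack: ad
  Read 'b': push. Stack: adb
  Read 'd': push. Stack: adbd
  Read 'a': push. Stack: adbda
  Read 'd': push. Stack: adbdad
  Read 'a': push. Stack: adbdada
  Read 'c': push. Stack: adbdadac
  Read 'e': push. Stack: adbdadace
  Read 'a': push. Stack: adbdadacea
  Read 'a': matches stack top 'a' => pop. Stack: adbdadace
Final stack: "adbdadace" (length 9)

9


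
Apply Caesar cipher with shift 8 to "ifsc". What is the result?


Caesar cipher: shift "ifsc" by 8
  'i' (pos 8) + 8 = pos 16 = 'q'
  'f' (pos 5) + 8 = pos 13 = 'n'
  's' (pos 18) + 8 = pos 0 = 'a'
  'c' (pos 2) + 8 = pos 10 = 'k'
Result: qnak

qnak


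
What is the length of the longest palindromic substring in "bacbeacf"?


Input: "bacbeacf"
Checking substrings for palindromes:
  No multi-char palindromic substrings found
Longest palindromic substring: "b" with length 1

1


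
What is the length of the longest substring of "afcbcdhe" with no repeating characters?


Input: "afcbcdhe"
Sliding window (track last position of each char):
  Position 0 ('a'): window [0,0] length 1 -- new best
  Position 1 ('f'): window [0,1] length 2 -- new best
  Position 2 ('c'): window [0,2] length 3 -- new best
  Position 3 ('b'): window [0,3] length 4 -- new best
  Position 4 ('c'): repeat (last at 2), move window start to 3
  Position 4 ('c'): window [3,4] length 2
  Position 5 ('d'): window [3,5] length 3
  Position 6 ('h'): window [3,6] length 4
  Position 7 ('e'): window [3,7] length 5 -- new best
Longest substring with no repeats: "bcdhe" with length 5

5


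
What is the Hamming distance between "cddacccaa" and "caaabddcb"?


Comparing "cddacccaa" and "caaabddcb" position by position:
  Position 0: 'c' vs 'c' => same
  Position 1: 'd' vs 'a' => differ
  Position 2: 'd' vs 'a' => differ
  Position 3: 'a' vs 'a' => same
  Position 4: 'c' vs 'b' => differ
  Position 5: 'c' vs 'd' => differ
  Position 6: 'c' vs 'd' => differ
  Position 7: 'a' vs 'c' => differ
  Position 8: 'a' vs 'b' => differ
Total differences (Hamming distance): 7

7


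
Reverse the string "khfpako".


Input: khfpako
Reading characters right to left:
  Position 6: 'o'
  Position 5: 'k'
  Position 4: 'a'
  Position 3: 'p'
  Position 2: 'f'
  Position 1: 'h'
  Position 0: 'k'
Reversed: okapfhk

okapfhk


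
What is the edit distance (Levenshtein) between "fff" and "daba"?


Computing edit distance: "fff" -> "daba"
DP table:
           d    a    b    a
      0    1    2    3    4
  f   1    1    2    3    4
  f   2    2    2    3    4
  f   3    3    3    3    4
Edit distance = dp[3][4] = 4

4


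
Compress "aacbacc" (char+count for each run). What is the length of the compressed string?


Input: aacbacc
Runs:
  'a' x 2 => "a2"
  'c' x 1 => "c1"
  'b' x 1 => "b1"
  'a' x 1 => "a1"
  'c' x 2 => "c2"
Compressed: "a2c1b1a1c2"
Compressed length: 10

10


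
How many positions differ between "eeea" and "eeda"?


Comparing "eeea" and "eeda" position by position:
  Position 0: 'e' vs 'e' => same
  Position 1: 'e' vs 'e' => same
  Position 2: 'e' vs 'd' => DIFFER
  Position 3: 'a' vs 'a' => same
Positions that differ: 1

1


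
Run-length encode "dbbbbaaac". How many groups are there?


Input: dbbbbaaac
Scanning for consecutive runs:
  Group 1: 'd' x 1 (positions 0-0)
  Group 2: 'b' x 4 (positions 1-4)
  Group 3: 'a' x 3 (positions 5-7)
  Group 4: 'c' x 1 (positions 8-8)
Total groups: 4

4


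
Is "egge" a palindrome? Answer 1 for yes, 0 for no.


Input: egge
Reversed: egge
  Compare pos 0 ('e') with pos 3 ('e'): match
  Compare pos 1 ('g') with pos 2 ('g'): match
Result: palindrome

1


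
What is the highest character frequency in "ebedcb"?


Input: ebedcb
Character counts:
  'b': 2
  'c': 1
  'd': 1
  'e': 2
Maximum frequency: 2

2


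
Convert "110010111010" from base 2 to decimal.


Input: "110010111010" in base 2
Positional expansion:
  Digit '1' (value 1) x 2^11 = 2048
  Digit '1' (value 1) x 2^10 = 1024
  Digit '0' (value 0) x 2^9 = 0
  Digit '0' (value 0) x 2^8 = 0
  Digit '1' (value 1) x 2^7 = 128
  Digit '0' (value 0) x 2^6 = 0
  Digit '1' (value 1) x 2^5 = 32
  Digit '1' (value 1) x 2^4 = 16
  Digit '1' (value 1) x 2^3 = 8
  Digit '0' (value 0) x 2^2 = 0
  Digit '1' (value 1) x 2^1 = 2
  Digit '0' (value 0) x 2^0 = 0
Sum = 3258

3258


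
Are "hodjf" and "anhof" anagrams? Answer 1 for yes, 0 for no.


Strings: "hodjf", "anhof"
Sorted first:  dfhjo
Sorted second: afhno
Differ at position 0: 'd' vs 'a' => not anagrams

0


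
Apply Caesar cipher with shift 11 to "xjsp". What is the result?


Caesar cipher: shift "xjsp" by 11
  'x' (pos 23) + 11 = pos 8 = 'i'
  'j' (pos 9) + 11 = pos 20 = 'u'
  's' (pos 18) + 11 = pos 3 = 'd'
  'p' (pos 15) + 11 = pos 0 = 'a'
Result: iuda

iuda


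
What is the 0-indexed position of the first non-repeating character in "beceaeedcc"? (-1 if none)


Input: beceaeedcc
Character frequencies:
  'a': 1
  'b': 1
  'c': 3
  'd': 1
  'e': 4
Scanning left to right for freq == 1:
  Position 0 ('b'): unique! => answer = 0

0


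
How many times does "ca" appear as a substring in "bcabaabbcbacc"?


Searching for "ca" in "bcabaabbcbacc"
Scanning each position:
  Position 0: "bc" => no
  Position 1: "ca" => MATCH
  Position 2: "ab" => no
  Position 3: "ba" => no
  Position 4: "aa" => no
  Position 5: "ab" => no
  Position 6: "bb" => no
  Position 7: "bc" => no
  Position 8: "cb" => no
  Position 9: "ba" => no
  Position 10: "ac" => no
  Position 11: "cc" => no
Total occurrences: 1

1


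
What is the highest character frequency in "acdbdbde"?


Input: acdbdbde
Character counts:
  'a': 1
  'b': 2
  'c': 1
  'd': 3
  'e': 1
Maximum frequency: 3

3


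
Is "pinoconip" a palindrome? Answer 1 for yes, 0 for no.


Input: pinoconip
Reversed: pinoconip
  Compare pos 0 ('p') with pos 8 ('p'): match
  Compare pos 1 ('i') with pos 7 ('i'): match
  Compare pos 2 ('n') with pos 6 ('n'): match
  Compare pos 3 ('o') with pos 5 ('o'): match
Result: palindrome

1


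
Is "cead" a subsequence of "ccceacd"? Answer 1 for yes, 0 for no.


Check if "cead" is a subsequence of "ccceacd"
Greedy scan:
  Position 0 ('c'): matches sub[0] = 'c'
  Position 1 ('c'): no match needed
  Position 2 ('c'): no match needed
  Position 3 ('e'): matches sub[1] = 'e'
  Position 4 ('a'): matches sub[2] = 'a'
  Position 5 ('c'): no match needed
  Position 6 ('d'): matches sub[3] = 'd'
All 4 characters matched => is a subsequence

1


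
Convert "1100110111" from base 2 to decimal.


Input: "1100110111" in base 2
Positional expansion:
  Digit '1' (value 1) x 2^9 = 512
  Digit '1' (value 1) x 2^8 = 256
  Digit '0' (value 0) x 2^7 = 0
  Digit '0' (value 0) x 2^6 = 0
  Digit '1' (value 1) x 2^5 = 32
  Digit '1' (value 1) x 2^4 = 16
  Digit '0' (value 0) x 2^3 = 0
  Digit '1' (value 1) x 2^2 = 4
  Digit '1' (value 1) x 2^1 = 2
  Digit '1' (value 1) x 2^0 = 1
Sum = 823

823


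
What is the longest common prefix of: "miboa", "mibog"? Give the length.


Words: miboa, mibog
  Position 0: all 'm' => match
  Position 1: all 'i' => match
  Position 2: all 'b' => match
  Position 3: all 'o' => match
  Position 4: ('a', 'g') => mismatch, stop
LCP = "mibo" (length 4)

4


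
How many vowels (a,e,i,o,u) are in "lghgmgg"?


Input: lghgmgg
Checking each character:
  'l' at position 0: consonant
  'g' at position 1: consonant
  'h' at position 2: consonant
  'g' at position 3: consonant
  'm' at position 4: consonant
  'g' at position 5: consonant
  'g' at position 6: consonant
Total vowels: 0

0


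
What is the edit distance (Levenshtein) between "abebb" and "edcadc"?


Computing edit distance: "abebb" -> "edcadc"
DP table:
           e    d    c    a    d    c
      0    1    2    3    4    5    6
  a   1    1    2    3    3    4    5
  b   2    2    2    3    4    4    5
  e   3    2    3    3    4    5    5
  b   4    3    3    4    4    5    6
  b   5    4    4    4    5    5    6
Edit distance = dp[5][6] = 6

6


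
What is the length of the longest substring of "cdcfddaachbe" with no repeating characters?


Input: "cdcfddaachbe"
Sliding window (track last position of each char):
  Position 0 ('c'): window [0,0] length 1 -- new best
  Position 1 ('d'): window [0,1] length 2 -- new best
  Position 2 ('c'): repeat (last at 0), move window start to 1
  Position 2 ('c'): window [1,2] length 2
  Position 3 ('f'): window [1,3] length 3 -- new best
  Position 4 ('d'): repeat (last at 1), move window start to 2
  Position 4 ('d'): window [2,4] length 3
  Position 5 ('d'): repeat (last at 4), move window start to 5
  Position 5 ('d'): window [5,5] length 1
  Position 6 ('a'): window [5,6] length 2
  Position 7 ('a'): repeat (last at 6), move window start to 7
  Position 7 ('a'): window [7,7] length 1
  Position 8 ('c'): window [7,8] length 2
  Position 9 ('h'): window [7,9] length 3
  Position 10 ('b'): window [7,10] length 4 -- new best
  Position 11 ('e'): window [7,11] length 5 -- new best
Longest substring with no repeats: "achbe" with length 5

5


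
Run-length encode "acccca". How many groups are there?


Input: acccca
Scanning for consecutive runs:
  Group 1: 'a' x 1 (positions 0-0)
  Group 2: 'c' x 4 (positions 1-4)
  Group 3: 'a' x 1 (positions 5-5)
Total groups: 3

3


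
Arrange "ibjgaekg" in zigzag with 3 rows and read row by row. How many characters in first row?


Zigzag "ibjgaekg" into 3 rows:
Placing characters:
  'i' => row 0
  'b' => row 1
  'j' => row 2
  'g' => row 1
  'a' => row 0
  'e' => row 1
  'k' => row 2
  'g' => row 1
Rows:
  Row 0: "ia"
  Row 1: "bgeg"
  Row 2: "jk"
First row length: 2

2


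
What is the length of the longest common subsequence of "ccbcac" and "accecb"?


LCS of "ccbcac" and "accecb"
DP table:
           a    c    c    e    c    b
      0    0    0    0    0    0    0
  c   0    0    1    1    1    1    1
  c   0    0    1    2    2    2    2
  b   0    0    1    2    2    2    3
  c   0    0    1    2    2    3    3
  a   0    1    1    2    2    3    3
  c   0    1    2    2    2    3    3
LCS length = dp[6][6] = 3

3


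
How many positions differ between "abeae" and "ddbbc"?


Comparing "abeae" and "ddbbc" position by position:
  Position 0: 'a' vs 'd' => DIFFER
  Position 1: 'b' vs 'd' => DIFFER
  Position 2: 'e' vs 'b' => DIFFER
  Position 3: 'a' vs 'b' => DIFFER
  Position 4: 'e' vs 'c' => DIFFER
Positions that differ: 5

5


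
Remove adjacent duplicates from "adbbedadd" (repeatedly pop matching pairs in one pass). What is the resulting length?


Input: adbbedadd
Stack-based adjacent duplicate removal:
  Read 'a': push. Stack: a
  Read 'd': push. Stack: ad
  Read 'b': push. Stack: adb
  Read 'b': matches stack top 'b' => pop. Stack: ad
  Read 'e': push. Stack: ade
  Read 'd': push. Stack: aded
  Read 'a': push. Stack: adeda
  Read 'd': push. Stack: adedad
  Read 'd': matches stack top 'd' => pop. Stack: adeda
Final stack: "adeda" (length 5)

5


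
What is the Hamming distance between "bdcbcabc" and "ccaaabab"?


Comparing "bdcbcabc" and "ccaaabab" position by position:
  Position 0: 'b' vs 'c' => differ
  Position 1: 'd' vs 'c' => differ
  Position 2: 'c' vs 'a' => differ
  Position 3: 'b' vs 'a' => differ
  Position 4: 'c' vs 'a' => differ
  Position 5: 'a' vs 'b' => differ
  Position 6: 'b' vs 'a' => differ
  Position 7: 'c' vs 'b' => differ
Total differences (Hamming distance): 8

8


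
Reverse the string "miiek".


Input: miiek
Reading characters right to left:
  Position 4: 'k'
  Position 3: 'e'
  Position 2: 'i'
  Position 1: 'i'
  Position 0: 'm'
Reversed: keiim

keiim


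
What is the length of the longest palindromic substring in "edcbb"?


Input: "edcbb"
Checking substrings for palindromes:
  [3:5] "bb" (len 2) => palindrome
Longest palindromic substring: "bb" with length 2

2


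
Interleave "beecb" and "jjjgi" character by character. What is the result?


Interleaving "beecb" and "jjjgi":
  Position 0: 'b' from first, 'j' from second => "bj"
  Position 1: 'e' from first, 'j' from second => "ej"
  Position 2: 'e' from first, 'j' from second => "ej"
  Position 3: 'c' from first, 'g' from second => "cg"
  Position 4: 'b' from first, 'i' from second => "bi"
Result: bjejejcgbi

bjejejcgbi


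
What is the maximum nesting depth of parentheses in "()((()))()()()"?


Input: "()((()))()()()"
Tracking depth:
  Position 0 '(': depth becomes 1
  Position 1 ')': depth becomes 0
  Position 2 '(': depth becomes 1
  Position 3 '(': depth becomes 2
  Position 4 '(': depth becomes 3
  Position 5 ')': depth becomes 2
  Position 6 ')': depth becomes 1
  Position 7 ')': depth becomes 0
  Position 8 '(': depth becomes 1
  Position 9 ')': depth becomes 0
  Position 10 '(': depth becomes 1
  Position 11 ')': depth becomes 0
  Position 12 '(': depth becomes 1
  Position 13 ')': depth becomes 0
Maximum depth reached: 3

3


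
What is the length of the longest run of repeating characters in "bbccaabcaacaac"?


Input: "bbccaabcaacaac"
Scanning for longest run:
  Position 1 ('b'): continues run of 'b', length=2
  Position 2 ('c'): new char, reset run to 1
  Position 3 ('c'): continues run of 'c', length=2
  Position 4 ('a'): new char, reset run to 1
  Position 5 ('a'): continues run of 'a', length=2
  Position 6 ('b'): new char, reset run to 1
  Position 7 ('c'): new char, reset run to 1
  Position 8 ('a'): new char, reset run to 1
  Position 9 ('a'): continues run of 'a', length=2
  Position 10 ('c'): new char, reset run to 1
  Position 11 ('a'): new char, reset run to 1
  Position 12 ('a'): continues run of 'a', length=2
  Position 13 ('c'): new char, reset run to 1
Longest run: 'b' with length 2

2


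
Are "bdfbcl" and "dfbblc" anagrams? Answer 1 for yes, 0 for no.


Strings: "bdfbcl", "dfbblc"
Sorted first:  bbcdfl
Sorted second: bbcdfl
Sorted forms match => anagrams

1


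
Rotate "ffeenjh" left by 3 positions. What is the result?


Input: "ffeenjh", rotate left by 3
First 3 characters: "ffe"
Remaining characters: "enjh"
Concatenate remaining + first: "enjh" + "ffe" = "enjhffe"

enjhffe


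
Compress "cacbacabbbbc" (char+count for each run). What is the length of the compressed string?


Input: cacbacabbbbc
Runs:
  'c' x 1 => "c1"
  'a' x 1 => "a1"
  'c' x 1 => "c1"
  'b' x 1 => "b1"
  'a' x 1 => "a1"
  'c' x 1 => "c1"
  'a' x 1 => "a1"
  'b' x 4 => "b4"
  'c' x 1 => "c1"
Compressed: "c1a1c1b1a1c1a1b4c1"
Compressed length: 18

18


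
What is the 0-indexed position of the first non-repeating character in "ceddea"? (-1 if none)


Input: ceddea
Character frequencies:
  'a': 1
  'c': 1
  'd': 2
  'e': 2
Scanning left to right for freq == 1:
  Position 0 ('c'): unique! => answer = 0

0


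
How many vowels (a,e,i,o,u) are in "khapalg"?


Input: khapalg
Checking each character:
  'k' at position 0: consonant
  'h' at position 1: consonant
  'a' at position 2: vowel (running total: 1)
  'p' at position 3: consonant
  'a' at position 4: vowel (running total: 2)
  'l' at position 5: consonant
  'g' at position 6: consonant
Total vowels: 2

2


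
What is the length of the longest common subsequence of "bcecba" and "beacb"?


LCS of "bcecba" and "beacb"
DP table:
           b    e    a    c    b
      0    0    0    0    0    0
  b   0    1    1    1    1    1
  c   0    1    1    1    2    2
  e   0    1    2    2    2    2
  c   0    1    2    2    3    3
  b   0    1    2    2    3    4
  a   0    1    2    3    3    4
LCS length = dp[6][5] = 4

4


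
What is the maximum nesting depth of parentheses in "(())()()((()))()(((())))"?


Input: "(())()()((()))()(((())))"
Tracking depth:
  Position 0 '(': depth becomes 1
  Position 1 '(': depth becomes 2
  Position 2 ')': depth becomes 1
  Position 3 ')': depth becomes 0
  Position 4 '(': depth becomes 1
  Position 5 ')': depth becomes 0
  Position 6 '(': depth becomes 1
  Position 7 ')': depth becomes 0
  Position 8 '(': depth becomes 1
  Position 9 '(': depth becomes 2
  Position 10 '(': depth becomes 3
  Position 11 ')': depth becomes 2
  Position 12 ')': depth becomes 1
  Position 13 ')': depth becomes 0
  Position 14 '(': depth becomes 1
  Position 15 ')': depth becomes 0
  Position 16 '(': depth becomes 1
  Position 17 '(': depth becomes 2
  Position 18 '(': depth becomes 3
  Position 19 '(': depth becomes 4
  Position 20 ')': depth becomes 3
  Position 21 ')': depth becomes 2
  Position 22 ')': depth becomes 1
  Position 23 ')': depth becomes 0
Maximum depth reached: 4

4


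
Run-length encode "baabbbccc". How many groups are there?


Input: baabbbccc
Scanning for consecutive runs:
  Group 1: 'b' x 1 (positions 0-0)
  Group 2: 'a' x 2 (positions 1-2)
  Group 3: 'b' x 3 (positions 3-5)
  Group 4: 'c' x 3 (positions 6-8)
Total groups: 4

4


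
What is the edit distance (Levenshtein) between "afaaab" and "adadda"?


Computing edit distance: "afaaab" -> "adadda"
DP table:
           a    d    a    d    d    a
      0    1    2    3    4    5    6
  a   1    0    1    2    3    4    5
  f   2    1    1    2    3    4    5
  a   3    2    2    1    2    3    4
  a   4    3    3    2    2    3    3
  a   5    4    4    3    3    3    3
  b   6    5    5    4    4    4    4
Edit distance = dp[6][6] = 4

4


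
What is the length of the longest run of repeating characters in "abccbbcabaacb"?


Input: "abccbbcabaacb"
Scanning for longest run:
  Position 1 ('b'): new char, reset run to 1
  Position 2 ('c'): new char, reset run to 1
  Position 3 ('c'): continues run of 'c', length=2
  Position 4 ('b'): new char, reset run to 1
  Position 5 ('b'): continues run of 'b', length=2
  Position 6 ('c'): new char, reset run to 1
  Position 7 ('a'): new char, reset run to 1
  Position 8 ('b'): new char, reset run to 1
  Position 9 ('a'): new char, reset run to 1
  Position 10 ('a'): continues run of 'a', length=2
  Position 11 ('c'): new char, reset run to 1
  Position 12 ('b'): new char, reset run to 1
Longest run: 'c' with length 2

2


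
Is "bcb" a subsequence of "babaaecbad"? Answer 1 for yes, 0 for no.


Check if "bcb" is a subsequence of "babaaecbad"
Greedy scan:
  Position 0 ('b'): matches sub[0] = 'b'
  Position 1 ('a'): no match needed
  Position 2 ('b'): no match needed
  Position 3 ('a'): no match needed
  Position 4 ('a'): no match needed
  Position 5 ('e'): no match needed
  Position 6 ('c'): matches sub[1] = 'c'
  Position 7 ('b'): matches sub[2] = 'b'
  Position 8 ('a'): no match needed
  Position 9 ('d'): no match needed
All 3 characters matched => is a subsequence

1


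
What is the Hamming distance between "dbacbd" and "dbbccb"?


Comparing "dbacbd" and "dbbccb" position by position:
  Position 0: 'd' vs 'd' => same
  Position 1: 'b' vs 'b' => same
  Position 2: 'a' vs 'b' => differ
  Position 3: 'c' vs 'c' => same
  Position 4: 'b' vs 'c' => differ
  Position 5: 'd' vs 'b' => differ
Total differences (Hamming distance): 3

3


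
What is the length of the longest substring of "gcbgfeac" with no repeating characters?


Input: "gcbgfeac"
Sliding window (track last position of each char):
  Position 0 ('g'): window [0,0] length 1 -- new best
  Position 1 ('c'): window [0,1] length 2 -- new best
  Position 2 ('b'): window [0,2] length 3 -- new best
  Position 3 ('g'): repeat (last at 0), move window start to 1
  Position 3 ('g'): window [1,3] length 3
  Position 4 ('f'): window [1,4] length 4 -- new best
  Position 5 ('e'): window [1,5] length 5 -- new best
  Position 6 ('a'): window [1,6] length 6 -- new best
  Position 7 ('c'): repeat (last at 1), move window start to 2
  Position 7 ('c'): window [2,7] length 6
Longest substring with no repeats: "cbgfea" with length 6

6


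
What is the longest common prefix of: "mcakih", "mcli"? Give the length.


Words: mcakih, mcli
  Position 0: all 'm' => match
  Position 1: all 'c' => match
  Position 2: ('a', 'l') => mismatch, stop
LCP = "mc" (length 2)

2


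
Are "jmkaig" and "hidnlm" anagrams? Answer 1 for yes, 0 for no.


Strings: "jmkaig", "hidnlm"
Sorted first:  agijkm
Sorted second: dhilmn
Differ at position 0: 'a' vs 'd' => not anagrams

0


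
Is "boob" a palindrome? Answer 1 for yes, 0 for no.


Input: boob
Reversed: boob
  Compare pos 0 ('b') with pos 3 ('b'): match
  Compare pos 1 ('o') with pos 2 ('o'): match
Result: palindrome

1


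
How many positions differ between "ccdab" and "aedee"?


Comparing "ccdab" and "aedee" position by position:
  Position 0: 'c' vs 'a' => DIFFER
  Position 1: 'c' vs 'e' => DIFFER
  Position 2: 'd' vs 'd' => same
  Position 3: 'a' vs 'e' => DIFFER
  Position 4: 'b' vs 'e' => DIFFER
Positions that differ: 4

4


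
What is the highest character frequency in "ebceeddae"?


Input: ebceeddae
Character counts:
  'a': 1
  'b': 1
  'c': 1
  'd': 2
  'e': 4
Maximum frequency: 4

4


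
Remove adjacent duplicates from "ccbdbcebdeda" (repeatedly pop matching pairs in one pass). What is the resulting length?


Input: ccbdbcebdeda
Stack-based adjacent duplicate removal:
  Read 'c': push. Stack: c
  Read 'c': matches stack top 'c' => pop. Stack: (empty)
  Read 'b': push. Stack: b
  Read 'd': push. Stack: bd
  Read 'b': push. Stack: bdb
  Read 'c': push. Stack: bdbc
  Read 'e': push. Stack: bdbce
  Read 'b': push. Stack: bdbceb
  Read 'd': push. Stack: bdbcebd
  Read 'e': push. Stack: bdbcebde
  Read 'd': push. Stack: bdbcebded
  Read 'a': push. Stack: bdbcebdeda
Final stack: "bdbcebdeda" (length 10)

10


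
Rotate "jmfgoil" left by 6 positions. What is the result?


Input: "jmfgoil", rotate left by 6
First 6 characters: "jmfgoi"
Remaining characters: "l"
Concatenate remaining + first: "l" + "jmfgoi" = "ljmfgoi"

ljmfgoi


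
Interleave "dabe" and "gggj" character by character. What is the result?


Interleaving "dabe" and "gggj":
  Position 0: 'd' from first, 'g' from second => "dg"
  Position 1: 'a' from first, 'g' from second => "ag"
  Position 2: 'b' from first, 'g' from second => "bg"
  Position 3: 'e' from first, 'j' from second => "ej"
Result: dgagbgej

dgagbgej


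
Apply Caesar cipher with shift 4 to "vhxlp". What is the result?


Caesar cipher: shift "vhxlp" by 4
  'v' (pos 21) + 4 = pos 25 = 'z'
  'h' (pos 7) + 4 = pos 11 = 'l'
  'x' (pos 23) + 4 = pos 1 = 'b'
  'l' (pos 11) + 4 = pos 15 = 'p'
  'p' (pos 15) + 4 = pos 19 = 't'
Result: zlbpt

zlbpt


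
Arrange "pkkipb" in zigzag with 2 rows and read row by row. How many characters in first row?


Zigzag "pkkipb" into 2 rows:
Placing characters:
  'p' => row 0
  'k' => row 1
  'k' => row 0
  'i' => row 1
  'p' => row 0
  'b' => row 1
Rows:
  Row 0: "pkp"
  Row 1: "kib"
First row length: 3

3


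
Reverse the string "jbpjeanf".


Input: jbpjeanf
Reading characters right to left:
  Position 7: 'f'
  Position 6: 'n'
  Position 5: 'a'
  Position 4: 'e'
  Position 3: 'j'
  Position 2: 'p'
  Position 1: 'b'
  Position 0: 'j'
Reversed: fnaejpbj

fnaejpbj


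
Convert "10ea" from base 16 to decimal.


Input: "10ea" in base 16
Positional expansion:
  Digit '1' (value 1) x 16^3 = 4096
  Digit '0' (value 0) x 16^2 = 0
  Digit 'e' (value 14) x 16^1 = 224
  Digit 'a' (value 10) x 16^0 = 10
Sum = 4330

4330


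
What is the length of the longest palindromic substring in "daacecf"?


Input: "daacecf"
Checking substrings for palindromes:
  [3:6] "cec" (len 3) => palindrome
  [1:3] "aa" (len 2) => palindrome
Longest palindromic substring: "cec" with length 3

3


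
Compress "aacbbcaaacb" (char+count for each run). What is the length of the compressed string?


Input: aacbbcaaacb
Runs:
  'a' x 2 => "a2"
  'c' x 1 => "c1"
  'b' x 2 => "b2"
  'c' x 1 => "c1"
  'a' x 3 => "a3"
  'c' x 1 => "c1"
  'b' x 1 => "b1"
Compressed: "a2c1b2c1a3c1b1"
Compressed length: 14

14


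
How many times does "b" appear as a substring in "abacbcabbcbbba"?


Searching for "b" in "abacbcabbcbbba"
Scanning each position:
  Position 0: "a" => no
  Position 1: "b" => MATCH
  Position 2: "a" => no
  Position 3: "c" => no
  Position 4: "b" => MATCH
  Position 5: "c" => no
  Position 6: "a" => no
  Position 7: "b" => MATCH
  Position 8: "b" => MATCH
  Position 9: "c" => no
  Position 10: "b" => MATCH
  Position 11: "b" => MATCH
  Position 12: "b" => MATCH
  Position 13: "a" => no
Total occurrences: 7

7


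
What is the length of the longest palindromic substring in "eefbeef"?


Input: "eefbeef"
Checking substrings for palindromes:
  [0:2] "ee" (len 2) => palindrome
  [4:6] "ee" (len 2) => palindrome
Longest palindromic substring: "ee" with length 2

2


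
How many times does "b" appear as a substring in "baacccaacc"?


Searching for "b" in "baacccaacc"
Scanning each position:
  Position 0: "b" => MATCH
  Position 1: "a" => no
  Position 2: "a" => no
  Position 3: "c" => no
  Position 4: "c" => no
  Position 5: "c" => no
  Position 6: "a" => no
  Position 7: "a" => no
  Position 8: "c" => no
  Position 9: "c" => no
Total occurrences: 1

1


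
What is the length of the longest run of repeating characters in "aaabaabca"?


Input: "aaabaabca"
Scanning for longest run:
  Position 1 ('a'): continues run of 'a', length=2
  Position 2 ('a'): continues run of 'a', length=3
  Position 3 ('b'): new char, reset run to 1
  Position 4 ('a'): new char, reset run to 1
  Position 5 ('a'): continues run of 'a', length=2
  Position 6 ('b'): new char, reset run to 1
  Position 7 ('c'): new char, reset run to 1
  Position 8 ('a'): new char, reset run to 1
Longest run: 'a' with length 3

3


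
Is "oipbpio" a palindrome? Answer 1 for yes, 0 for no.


Input: oipbpio
Reversed: oipbpio
  Compare pos 0 ('o') with pos 6 ('o'): match
  Compare pos 1 ('i') with pos 5 ('i'): match
  Compare pos 2 ('p') with pos 4 ('p'): match
Result: palindrome

1


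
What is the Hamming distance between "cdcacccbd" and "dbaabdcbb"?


Comparing "cdcacccbd" and "dbaabdcbb" position by position:
  Position 0: 'c' vs 'd' => differ
  Position 1: 'd' vs 'b' => differ
  Position 2: 'c' vs 'a' => differ
  Position 3: 'a' vs 'a' => same
  Position 4: 'c' vs 'b' => differ
  Position 5: 'c' vs 'd' => differ
  Position 6: 'c' vs 'c' => same
  Position 7: 'b' vs 'b' => same
  Position 8: 'd' vs 'b' => differ
Total differences (Hamming distance): 6

6


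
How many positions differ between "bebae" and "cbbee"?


Comparing "bebae" and "cbbee" position by position:
  Position 0: 'b' vs 'c' => DIFFER
  Position 1: 'e' vs 'b' => DIFFER
  Position 2: 'b' vs 'b' => same
  Position 3: 'a' vs 'e' => DIFFER
  Position 4: 'e' vs 'e' => same
Positions that differ: 3

3
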